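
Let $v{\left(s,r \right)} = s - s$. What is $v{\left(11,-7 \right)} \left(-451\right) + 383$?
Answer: $383$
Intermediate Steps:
$v{\left(s,r \right)} = 0$
$v{\left(11,-7 \right)} \left(-451\right) + 383 = 0 \left(-451\right) + 383 = 0 + 383 = 383$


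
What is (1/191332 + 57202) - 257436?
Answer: -38311171687/191332 ≈ -2.0023e+5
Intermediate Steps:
(1/191332 + 57202) - 257436 = 10944573065/191332 - 257436 = -38311171687/191332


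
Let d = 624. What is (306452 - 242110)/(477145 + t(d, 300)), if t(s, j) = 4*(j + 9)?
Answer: 64342/478381 ≈ 0.13450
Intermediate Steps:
t(s, j) = 36 + 4*j (t(s, j) = 4*(9 + j) = 36 + 4*j)
(306452 - 242110)/(477145 + t(d, 300)) = (306452 - 242110)/(477145 + (36 + 4*300)) = 64342/(477145 + (36 + 1200)) = 64342/(477145 + 1236) = 64342/478381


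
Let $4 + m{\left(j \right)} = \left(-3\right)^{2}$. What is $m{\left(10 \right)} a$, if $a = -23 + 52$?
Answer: $145$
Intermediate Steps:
$a = 29$
$m{\left(j \right)} = 5$ ($m{\left(j \right)} = -4 + \left(-3\right)^{2} = -4 + 9 = 5$)
$m{\left(10 \right)} a = 5 \cdot 29 = 145$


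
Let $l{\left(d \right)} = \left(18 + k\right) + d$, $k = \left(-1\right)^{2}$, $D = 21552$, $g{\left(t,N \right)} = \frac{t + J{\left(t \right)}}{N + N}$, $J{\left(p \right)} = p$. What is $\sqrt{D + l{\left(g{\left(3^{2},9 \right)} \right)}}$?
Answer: $2 \sqrt{5393} \approx 146.87$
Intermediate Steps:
$g{\left(t,N \right)} = \frac{t}{N}$ ($g{\left(t,N \right)} = \frac{t + t}{N + N} = \frac{2 t}{2 N} = 2 t \frac{1}{2 N} = \frac{t}{N}$)
$k = 1$
$l{\left(d \right)} = 19 + d$ ($l{\left(d \right)} = \left(18 + 1\right) + d = 19 + d$)
$\sqrt{D + l{\left(g{\left(3^{2},9 \right)} \right)}} = \sqrt{21552 + \left(19 + \frac{3^{2}}{9}\right)} = \sqrt{21552 + \left(19 + 9 \cdot \frac{1}{9}\right)} = \sqrt{21552 + \left(19 + 1\right)} = \sqrt{21552 + 20} = \sqrt{21572} = 2 \sqrt{5393}$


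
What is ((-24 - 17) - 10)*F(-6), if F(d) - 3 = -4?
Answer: 51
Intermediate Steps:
F(d) = -1 (F(d) = 3 - 4 = -1)
((-24 - 17) - 10)*F(-6) = ((-24 - 17) - 10)*(-1) = (-41 - 10)*(-1) = -51*(-1) = 51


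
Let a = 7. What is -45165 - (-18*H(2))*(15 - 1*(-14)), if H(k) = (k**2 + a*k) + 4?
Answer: -33681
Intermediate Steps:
H(k) = 4 + k**2 + 7*k (H(k) = (k**2 + 7*k) + 4 = 4 + k**2 + 7*k)
-45165 - (-18*H(2))*(15 - 1*(-14)) = -45165 - (-18*(4 + 2**2 + 7*2))*(15 - 1*(-14)) = -45165 - (-18*(4 + 4 + 14))*(15 + 14) = -45165 - (-18*22)*29 = -45165 - (-396)*29 = -45165 - 1*(-11484) = -45165 + 11484 = -33681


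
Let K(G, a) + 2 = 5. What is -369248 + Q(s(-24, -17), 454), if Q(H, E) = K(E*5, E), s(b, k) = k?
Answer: -369245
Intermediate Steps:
K(G, a) = 3 (K(G, a) = -2 + 5 = 3)
Q(H, E) = 3
-369248 + Q(s(-24, -17), 454) = -369248 + 3 = -369245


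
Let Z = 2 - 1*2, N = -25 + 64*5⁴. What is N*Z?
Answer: 0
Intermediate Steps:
N = 39975 (N = -25 + 64*625 = -25 + 40000 = 39975)
Z = 0 (Z = 2 - 2 = 0)
N*Z = 39975*0 = 0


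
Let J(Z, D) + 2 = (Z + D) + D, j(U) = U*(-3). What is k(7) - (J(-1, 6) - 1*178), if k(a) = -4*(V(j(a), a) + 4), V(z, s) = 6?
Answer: 129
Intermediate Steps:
j(U) = -3*U
J(Z, D) = -2 + Z + 2*D (J(Z, D) = -2 + ((Z + D) + D) = -2 + ((D + Z) + D) = -2 + (Z + 2*D) = -2 + Z + 2*D)
k(a) = -40 (k(a) = -4*(6 + 4) = -4*10 = -40)
k(7) - (J(-1, 6) - 1*178) = -40 - ((-2 - 1 + 2*6) - 1*178) = -40 - ((-2 - 1 + 12) - 178) = -40 - (9 - 178) = -40 - 1*(-169) = -40 + 169 = 129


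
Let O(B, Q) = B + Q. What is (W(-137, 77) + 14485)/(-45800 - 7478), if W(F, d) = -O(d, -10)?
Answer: -7209/26639 ≈ -0.27062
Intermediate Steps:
W(F, d) = 10 - d (W(F, d) = -(d - 10) = -(-10 + d) = 10 - d)
(W(-137, 77) + 14485)/(-45800 - 7478) = ((10 - 1*77) + 14485)/(-45800 - 7478) = ((10 - 77) + 14485)/(-53278) = (-67 + 14485)*(-1/53278) = 14418*(-1/53278) = -7209/26639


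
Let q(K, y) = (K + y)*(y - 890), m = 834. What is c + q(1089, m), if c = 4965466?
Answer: 4857778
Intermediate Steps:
q(K, y) = (-890 + y)*(K + y) (q(K, y) = (K + y)*(-890 + y) = (-890 + y)*(K + y))
c + q(1089, m) = 4965466 + (834² - 890*1089 - 890*834 + 1089*834) = 4965466 + (695556 - 969210 - 742260 + 908226) = 4965466 - 107688 = 4857778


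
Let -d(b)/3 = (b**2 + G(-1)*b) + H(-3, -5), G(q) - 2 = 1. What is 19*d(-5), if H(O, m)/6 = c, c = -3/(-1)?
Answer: -1596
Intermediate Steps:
G(q) = 3 (G(q) = 2 + 1 = 3)
c = 3 (c = -3*(-1) = 3)
H(O, m) = 18 (H(O, m) = 6*3 = 18)
d(b) = -54 - 9*b - 3*b**2 (d(b) = -3*((b**2 + 3*b) + 18) = -3*(18 + b**2 + 3*b) = -54 - 9*b - 3*b**2)
19*d(-5) = 19*(-54 - 9*(-5) - 3*(-5)**2) = 19*(-54 + 45 - 3*25) = 19*(-54 + 45 - 75) = 19*(-84) = -1596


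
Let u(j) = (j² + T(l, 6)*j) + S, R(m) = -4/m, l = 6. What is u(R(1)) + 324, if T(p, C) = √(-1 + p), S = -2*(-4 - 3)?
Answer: 354 - 4*√5 ≈ 345.06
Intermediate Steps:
S = 14 (S = -2*(-7) = 14)
u(j) = 14 + j² + j*√5 (u(j) = (j² + √(-1 + 6)*j) + 14 = (j² + √5*j) + 14 = (j² + j*√5) + 14 = 14 + j² + j*√5)
u(R(1)) + 324 = (14 + (-4/1)² + (-4/1)*√5) + 324 = (14 + (-4*1)² + (-4*1)*√5) + 324 = (14 + (-4)² - 4*√5) + 324 = (14 + 16 - 4*√5) + 324 = (30 - 4*√5) + 324 = 354 - 4*√5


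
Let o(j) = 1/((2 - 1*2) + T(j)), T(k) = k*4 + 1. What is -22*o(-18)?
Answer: 22/71 ≈ 0.30986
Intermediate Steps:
T(k) = 1 + 4*k (T(k) = 4*k + 1 = 1 + 4*k)
o(j) = 1/(1 + 4*j) (o(j) = 1/((2 - 1*2) + (1 + 4*j)) = 1/((2 - 2) + (1 + 4*j)) = 1/(0 + (1 + 4*j)) = 1/(1 + 4*j))
-22*o(-18) = -22/(1 + 4*(-18)) = -22/(1 - 72) = -22/(-71) = -22*(-1/71) = 22/71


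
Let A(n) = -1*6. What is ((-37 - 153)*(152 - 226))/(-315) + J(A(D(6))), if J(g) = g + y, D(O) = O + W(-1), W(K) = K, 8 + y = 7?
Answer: -3253/63 ≈ -51.635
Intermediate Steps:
y = -1 (y = -8 + 7 = -1)
D(O) = -1 + O (D(O) = O - 1 = -1 + O)
A(n) = -6
J(g) = -1 + g (J(g) = g - 1 = -1 + g)
((-37 - 153)*(152 - 226))/(-315) + J(A(D(6))) = ((-37 - 153)*(152 - 226))/(-315) + (-1 - 6) = -190*(-74)*(-1/315) - 7 = 14060*(-1/315) - 7 = -2812/63 - 7 = -3253/63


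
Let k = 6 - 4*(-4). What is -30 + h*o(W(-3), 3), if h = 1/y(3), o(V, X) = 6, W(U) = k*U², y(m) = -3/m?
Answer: -36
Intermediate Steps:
k = 22 (k = 6 + 16 = 22)
W(U) = 22*U²
h = -1 (h = 1/(-3/3) = 1/(-3*⅓) = 1/(-1) = -1)
-30 + h*o(W(-3), 3) = -30 - 1*6 = -30 - 6 = -36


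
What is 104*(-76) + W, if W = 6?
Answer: -7898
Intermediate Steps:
104*(-76) + W = 104*(-76) + 6 = -7904 + 6 = -7898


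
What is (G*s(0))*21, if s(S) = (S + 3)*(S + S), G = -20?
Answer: 0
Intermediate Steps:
s(S) = 2*S*(3 + S) (s(S) = (3 + S)*(2*S) = 2*S*(3 + S))
(G*s(0))*21 = -40*0*(3 + 0)*21 = -40*0*3*21 = -20*0*21 = 0*21 = 0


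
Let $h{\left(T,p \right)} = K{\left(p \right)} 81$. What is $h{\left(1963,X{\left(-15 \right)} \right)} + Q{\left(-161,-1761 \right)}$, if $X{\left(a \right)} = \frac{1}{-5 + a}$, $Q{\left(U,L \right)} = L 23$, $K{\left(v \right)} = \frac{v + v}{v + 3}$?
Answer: $- \frac{2389839}{59} \approx -40506.0$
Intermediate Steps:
$K{\left(v \right)} = \frac{2 v}{3 + v}$
$Q{\left(U,L \right)} = 23 L$
$h{\left(T,p \right)} = \frac{162 p}{3 + p}$ ($h{\left(T,p \right)} = \frac{2 p}{3 + p} 81 = \frac{162 p}{3 + p}$)
$h{\left(1963,X{\left(-15 \right)} \right)} + Q{\left(-161,-1761 \right)} = \frac{162}{\left(-5 - 15\right) \left(3 + \frac{1}{-5 - 15}\right)} + 23 \left(-1761\right) = \frac{162}{\left(-20\right) \left(3 + \frac{1}{-20}\right)} - 40503 = 162 \left(- \frac{1}{20}\right) \frac{1}{3 - \frac{1}{20}} - 40503 = 162 \left(- \frac{1}{20}\right) \frac{1}{\frac{59}{20}} - 40503 = 162 \left(- \frac{1}{20}\right) \frac{20}{59} - 40503 = - \frac{162}{59} - 40503 = - \frac{2389839}{59}$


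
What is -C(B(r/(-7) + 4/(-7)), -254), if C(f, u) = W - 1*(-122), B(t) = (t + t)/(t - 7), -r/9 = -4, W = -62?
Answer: -60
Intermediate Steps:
r = 36 (r = -9*(-4) = 36)
B(t) = 2*t/(-7 + t) (B(t) = (2*t)/(-7 + t) = 2*t/(-7 + t))
C(f, u) = 60 (C(f, u) = -62 - 1*(-122) = -62 + 122 = 60)
-C(B(r/(-7) + 4/(-7)), -254) = -1*60 = -60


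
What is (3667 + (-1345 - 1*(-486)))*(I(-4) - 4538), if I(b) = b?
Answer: -12753936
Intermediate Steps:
(3667 + (-1345 - 1*(-486)))*(I(-4) - 4538) = (3667 + (-1345 - 1*(-486)))*(-4 - 4538) = (3667 + (-1345 + 486))*(-4542) = (3667 - 859)*(-4542) = 2808*(-4542) = -12753936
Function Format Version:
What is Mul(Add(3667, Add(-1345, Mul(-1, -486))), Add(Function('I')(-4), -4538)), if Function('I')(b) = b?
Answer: -12753936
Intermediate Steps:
Mul(Add(3667, Add(-1345, Mul(-1, -486))), Add(Function('I')(-4), -4538)) = Mul(Add(3667, Add(-1345, Mul(-1, -486))), Add(-4, -4538)) = Mul(Add(3667, Add(-1345, 486)), -4542) = Mul(Add(3667, -859), -4542) = Mul(2808, -4542) = -12753936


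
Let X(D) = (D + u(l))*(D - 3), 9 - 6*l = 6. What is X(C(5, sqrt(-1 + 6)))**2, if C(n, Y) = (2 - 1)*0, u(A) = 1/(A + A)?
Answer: 9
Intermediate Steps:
l = 1/2 (l = 3/2 - 1/6*6 = 3/2 - 1 = 1/2 ≈ 0.50000)
u(A) = 1/(2*A)
C(n, Y) = 0 (C(n, Y) = 1*0 = 0)
X(D) = (1 + D)*(-3 + D) (X(D) = (D + 1/(2*(1/2)))*(D - 3) = (D + (1/2)*2)*(-3 + D) = (D + 1)*(-3 + D) = (1 + D)*(-3 + D))
X(C(5, sqrt(-1 + 6)))**2 = (-3 + 0**2 - 2*0)**2 = (-3 + 0 + 0)**2 = (-3)**2 = 9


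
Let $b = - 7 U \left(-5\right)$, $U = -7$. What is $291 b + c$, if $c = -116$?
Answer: $-71411$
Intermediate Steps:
$b = -245$ ($b = \left(-7\right) \left(-7\right) \left(-5\right) = 49 \left(-5\right) = -245$)
$291 b + c = 291 \left(-245\right) - 116 = -71295 - 116 = -71411$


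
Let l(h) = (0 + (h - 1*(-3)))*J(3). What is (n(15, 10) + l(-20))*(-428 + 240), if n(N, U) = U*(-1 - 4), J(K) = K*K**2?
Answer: 95692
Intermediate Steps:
J(K) = K**3
n(N, U) = -5*U (n(N, U) = U*(-5) = -5*U)
l(h) = 81 + 27*h (l(h) = (0 + (h - 1*(-3)))*3**3 = (0 + (h + 3))*27 = (0 + (3 + h))*27 = (3 + h)*27 = 81 + 27*h)
(n(15, 10) + l(-20))*(-428 + 240) = (-5*10 + (81 + 27*(-20)))*(-428 + 240) = (-50 + (81 - 540))*(-188) = (-50 - 459)*(-188) = -509*(-188) = 95692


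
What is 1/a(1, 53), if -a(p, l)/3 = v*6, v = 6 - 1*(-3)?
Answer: -1/162 ≈ -0.0061728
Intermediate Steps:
v = 9 (v = 6 + 3 = 9)
a(p, l) = -162 (a(p, l) = -27*6 = -3*54 = -162)
1/a(1, 53) = 1/(-162) = -1/162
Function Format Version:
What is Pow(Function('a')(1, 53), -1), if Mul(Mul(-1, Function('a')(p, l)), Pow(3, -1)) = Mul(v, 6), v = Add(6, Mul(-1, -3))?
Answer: Rational(-1, 162) ≈ -0.0061728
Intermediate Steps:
v = 9 (v = Add(6, 3) = 9)
Function('a')(p, l) = -162 (Function('a')(p, l) = Mul(-3, Mul(9, 6)) = Mul(-3, 54) = -162)
Pow(Function('a')(1, 53), -1) = Pow(-162, -1) = Rational(-1, 162)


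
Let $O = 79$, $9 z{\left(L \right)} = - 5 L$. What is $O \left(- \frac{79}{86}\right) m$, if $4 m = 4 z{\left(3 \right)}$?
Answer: $\frac{31205}{258} \approx 120.95$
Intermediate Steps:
$z{\left(L \right)} = - \frac{5 L}{9}$ ($z{\left(L \right)} = \frac{\left(-5\right) L}{9} = - \frac{5 L}{9}$)
$m = - \frac{5}{3}$ ($m = \frac{4 \left(\left(- \frac{5}{9}\right) 3\right)}{4} = \frac{4 \left(- \frac{5}{3}\right)}{4} = \frac{1}{4} \left(- \frac{20}{3}\right) = - \frac{5}{3} \approx -1.6667$)
$O \left(- \frac{79}{86}\right) m = 79 \left(- \frac{79}{86}\right) \left(- \frac{5}{3}\right) = \left(- \frac{6241}{86}\right) \left(- \frac{5}{3}\right) = \frac{31205}{258}$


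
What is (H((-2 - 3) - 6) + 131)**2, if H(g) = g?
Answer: 14400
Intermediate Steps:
(H((-2 - 3) - 6) + 131)**2 = (((-2 - 3) - 6) + 131)**2 = ((-5 - 6) + 131)**2 = (-11 + 131)**2 = 120**2 = 14400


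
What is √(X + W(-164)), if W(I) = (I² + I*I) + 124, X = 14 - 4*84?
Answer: √53594 ≈ 231.50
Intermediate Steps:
X = -322 (X = 14 - 336 = -322)
W(I) = 124 + 2*I² (W(I) = (I² + I²) + 124 = 2*I² + 124 = 124 + 2*I²)
√(X + W(-164)) = √(-322 + (124 + 2*(-164)²)) = √(-322 + (124 + 2*26896)) = √(-322 + (124 + 53792)) = √(-322 + 53916) = √53594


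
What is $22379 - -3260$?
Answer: $25639$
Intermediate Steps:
$22379 - -3260 = 22379 + 3260 = 25639$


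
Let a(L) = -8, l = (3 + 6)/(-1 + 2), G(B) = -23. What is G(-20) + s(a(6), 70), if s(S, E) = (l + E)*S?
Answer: -655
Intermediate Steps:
l = 9 (l = 9/1 = 9*1 = 9)
s(S, E) = S*(9 + E) (s(S, E) = (9 + E)*S = S*(9 + E))
G(-20) + s(a(6), 70) = -23 - 8*(9 + 70) = -23 - 8*79 = -23 - 632 = -655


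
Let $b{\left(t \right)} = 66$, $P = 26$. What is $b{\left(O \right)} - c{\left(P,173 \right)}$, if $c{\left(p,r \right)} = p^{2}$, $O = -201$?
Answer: $-610$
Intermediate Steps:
$b{\left(O \right)} - c{\left(P,173 \right)} = 66 - 26^{2} = 66 - 676 = -610$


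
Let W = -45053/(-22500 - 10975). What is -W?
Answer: -45053/33475 ≈ -1.3459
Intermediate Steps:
W = 45053/33475 (W = -45053/(-33475) = -45053*(-1/33475) = 45053/33475 ≈ 1.3459)
-W = -1*45053/33475 = -45053/33475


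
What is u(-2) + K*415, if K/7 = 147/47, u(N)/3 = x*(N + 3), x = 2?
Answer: 427317/47 ≈ 9091.8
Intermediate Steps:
u(N) = 18 + 6*N (u(N) = 3*(2*(N + 3)) = 3*(2*(3 + N)) = 3*(6 + 2*N) = 18 + 6*N)
K = 1029/47 (K = 7*(147/47) = 1029/47 ≈ 21.894)
u(-2) + K*415 = (18 + 6*(-2)) + (1029/47)*415 = (18 - 12) + 427035/47 = 6 + 427035/47 = 427317/47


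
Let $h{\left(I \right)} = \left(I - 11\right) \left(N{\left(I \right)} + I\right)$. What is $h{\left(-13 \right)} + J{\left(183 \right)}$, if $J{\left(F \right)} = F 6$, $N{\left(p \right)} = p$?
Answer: $1722$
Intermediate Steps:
$J{\left(F \right)} = 6 F$
$h{\left(I \right)} = 2 I \left(-11 + I\right)$ ($h{\left(I \right)} = \left(I - 11\right) \left(I + I\right) = \left(-11 + I\right) 2 I = 2 I \left(-11 + I\right)$)
$h{\left(-13 \right)} + J{\left(183 \right)} = 2 \left(-13\right) \left(-11 - 13\right) + 6 \cdot 183 = 2 \left(-13\right) \left(-24\right) + 1098 = 624 + 1098 = 1722$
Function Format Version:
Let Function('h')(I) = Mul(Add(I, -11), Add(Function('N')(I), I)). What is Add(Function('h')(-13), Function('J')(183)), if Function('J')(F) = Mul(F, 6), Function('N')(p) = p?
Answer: 1722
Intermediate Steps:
Function('J')(F) = Mul(6, F)
Function('h')(I) = Mul(2, I, Add(-11, I)) (Function('h')(I) = Mul(Add(I, -11), Add(I, I)) = Mul(Add(-11, I), Mul(2, I)) = Mul(2, I, Add(-11, I)))
Add(Function('h')(-13), Function('J')(183)) = Add(Mul(2, -13, Add(-11, -13)), Mul(6, 183)) = Add(Mul(2, -13, -24), 1098) = Add(624, 1098) = 1722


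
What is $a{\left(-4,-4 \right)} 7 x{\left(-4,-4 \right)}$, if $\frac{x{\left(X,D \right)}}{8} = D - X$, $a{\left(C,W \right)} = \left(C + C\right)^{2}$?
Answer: $0$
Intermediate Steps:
$a{\left(C,W \right)} = 4 C^{2}$ ($a{\left(C,W \right)} = \left(2 C\right)^{2} = 4 C^{2}$)
$x{\left(X,D \right)} = - 8 X + 8 D$ ($x{\left(X,D \right)} = 8 \left(D - X\right) = - 8 X + 8 D$)
$a{\left(-4,-4 \right)} 7 x{\left(-4,-4 \right)} = 4 \left(-4\right)^{2} \cdot 7 \left(\left(-8\right) \left(-4\right) + 8 \left(-4\right)\right) = 4 \cdot 16 \cdot 7 \left(32 - 32\right) = 64 \cdot 7 \cdot 0 = 448 \cdot 0 = 0$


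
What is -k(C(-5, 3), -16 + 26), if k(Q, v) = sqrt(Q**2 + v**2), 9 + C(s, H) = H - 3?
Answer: -sqrt(181) ≈ -13.454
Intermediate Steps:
C(s, H) = -12 + H (C(s, H) = -9 + (H - 3) = -9 + (-3 + H) = -12 + H)
-k(C(-5, 3), -16 + 26) = -sqrt((-12 + 3)**2 + (-16 + 26)**2) = -sqrt((-9)**2 + 10**2) = -sqrt(81 + 100) = -sqrt(181)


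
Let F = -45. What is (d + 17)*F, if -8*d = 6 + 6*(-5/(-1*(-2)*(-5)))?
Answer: -5715/8 ≈ -714.38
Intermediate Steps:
d = -9/8 (d = -(6 + 6*(-5/(-1*(-2)*(-5))))/8 = -(6 + 6*(-5/(2*(-5))))/8 = -(6 + 6*(-5/(-10)))/8 = -(6 + 6*(-5*(-⅒)))/8 = -(6 + 6*(½))/8 = -(6 + 3)/8 = -⅛*9 = -9/8 ≈ -1.1250)
(d + 17)*F = (-9/8 + 17)*(-45) = (127/8)*(-45) = -5715/8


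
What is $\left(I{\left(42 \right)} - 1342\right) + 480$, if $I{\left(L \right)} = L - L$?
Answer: $-862$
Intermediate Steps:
$I{\left(L \right)} = 0$
$\left(I{\left(42 \right)} - 1342\right) + 480 = \left(0 - 1342\right) + 480 = -1342 + 480 = -862$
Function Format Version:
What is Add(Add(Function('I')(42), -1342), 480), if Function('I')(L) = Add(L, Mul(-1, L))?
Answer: -862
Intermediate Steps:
Function('I')(L) = 0
Add(Add(Function('I')(42), -1342), 480) = Add(Add(0, -1342), 480) = Add(-1342, 480) = -862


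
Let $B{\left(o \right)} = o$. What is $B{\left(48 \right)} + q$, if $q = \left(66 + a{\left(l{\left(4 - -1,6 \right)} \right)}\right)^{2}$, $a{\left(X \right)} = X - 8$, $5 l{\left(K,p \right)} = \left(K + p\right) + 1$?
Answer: $\frac{92404}{25} \approx 3696.2$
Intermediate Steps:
$l{\left(K,p \right)} = \frac{1}{5} + \frac{K}{5} + \frac{p}{5}$ ($l{\left(K,p \right)} = \frac{\left(K + p\right) + 1}{5} = \frac{1 + K + p}{5} = \frac{1}{5} + \frac{K}{5} + \frac{p}{5}$)
$a{\left(X \right)} = -8 + X$
$q = \frac{91204}{25}$ ($q = \left(66 - \left(\frac{33}{5} - \frac{4 - -1}{5}\right)\right)^{2} = \left(66 - \left(\frac{33}{5} - \frac{4 + 1}{5}\right)\right)^{2} = \left(66 + \left(-8 + \left(\frac{1}{5} + \frac{1}{5} \cdot 5 + \frac{6}{5}\right)\right)\right)^{2} = \left(66 + \left(-8 + \left(\frac{1}{5} + 1 + \frac{6}{5}\right)\right)\right)^{2} = \left(66 + \left(-8 + \frac{12}{5}\right)\right)^{2} = \left(66 - \frac{28}{5}\right)^{2} = \left(\frac{302}{5}\right)^{2} = \frac{91204}{25} \approx 3648.2$)
$B{\left(48 \right)} + q = 48 + \frac{91204}{25} = \frac{92404}{25}$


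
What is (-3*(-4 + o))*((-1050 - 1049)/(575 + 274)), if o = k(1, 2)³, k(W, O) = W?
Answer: -6297/283 ≈ -22.251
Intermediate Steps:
o = 1 (o = 1³ = 1)
(-3*(-4 + o))*((-1050 - 1049)/(575 + 274)) = (-3*(-4 + 1))*((-1050 - 1049)/(575 + 274)) = (-3*(-3))*(-2099/849) = 9*(-2099*1/849) = 9*(-2099/849) = -6297/283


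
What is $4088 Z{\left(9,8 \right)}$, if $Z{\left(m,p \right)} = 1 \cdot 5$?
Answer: $20440$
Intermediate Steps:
$Z{\left(m,p \right)} = 5$
$4088 Z{\left(9,8 \right)} = 4088 \cdot 5 = 20440$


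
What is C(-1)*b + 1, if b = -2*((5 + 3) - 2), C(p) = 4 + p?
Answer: -35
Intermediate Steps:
b = -12 (b = -2*(8 - 2) = -2*6 = -12)
C(-1)*b + 1 = (4 - 1)*(-12) + 1 = 3*(-12) + 1 = -36 + 1 = -35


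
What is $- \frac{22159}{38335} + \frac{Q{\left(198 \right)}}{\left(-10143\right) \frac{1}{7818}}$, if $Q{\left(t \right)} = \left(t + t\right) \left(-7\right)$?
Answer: $\frac{13183365721}{6171935} \approx 2136.0$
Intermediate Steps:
$Q{\left(t \right)} = - 14 t$ ($Q{\left(t \right)} = 2 t \left(-7\right) = - 14 t$)
$- \frac{22159}{38335} + \frac{Q{\left(198 \right)}}{\left(-10143\right) \frac{1}{7818}} = - \frac{22159}{38335} + \frac{\left(-14\right) 198}{\left(-10143\right) \frac{1}{7818}} = \left(-22159\right) \frac{1}{38335} - \frac{2772}{\left(-10143\right) \frac{1}{7818}} = - \frac{22159}{38335} - \frac{2772}{- \frac{3381}{2606}} = - \frac{22159}{38335} - - \frac{343992}{161} = - \frac{22159}{38335} + \frac{343992}{161} = \frac{13183365721}{6171935}$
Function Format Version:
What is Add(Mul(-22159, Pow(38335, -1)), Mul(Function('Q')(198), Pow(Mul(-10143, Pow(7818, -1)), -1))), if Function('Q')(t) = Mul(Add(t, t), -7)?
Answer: Rational(13183365721, 6171935) ≈ 2136.0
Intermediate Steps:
Function('Q')(t) = Mul(-14, t) (Function('Q')(t) = Mul(Mul(2, t), -7) = Mul(-14, t))
Add(Mul(-22159, Pow(38335, -1)), Mul(Function('Q')(198), Pow(Mul(-10143, Pow(7818, -1)), -1))) = Add(Mul(-22159, Pow(38335, -1)), Mul(Mul(-14, 198), Pow(Mul(-10143, Pow(7818, -1)), -1))) = Add(Mul(-22159, Rational(1, 38335)), Mul(-2772, Pow(Mul(-10143, Rational(1, 7818)), -1))) = Add(Rational(-22159, 38335), Mul(-2772, Pow(Rational(-3381, 2606), -1))) = Add(Rational(-22159, 38335), Mul(-2772, Rational(-2606, 3381))) = Add(Rational(-22159, 38335), Rational(343992, 161)) = Rational(13183365721, 6171935)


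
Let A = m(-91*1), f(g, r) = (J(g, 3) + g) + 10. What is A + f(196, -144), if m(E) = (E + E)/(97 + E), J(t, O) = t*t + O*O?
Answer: 115802/3 ≈ 38601.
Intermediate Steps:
J(t, O) = O**2 + t**2 (J(t, O) = t**2 + O**2 = O**2 + t**2)
f(g, r) = 19 + g + g**2 (f(g, r) = ((3**2 + g**2) + g) + 10 = ((9 + g**2) + g) + 10 = (9 + g + g**2) + 10 = 19 + g + g**2)
m(E) = 2*E/(97 + E) (m(E) = (2*E)/(97 + E) = 2*E/(97 + E))
A = -91/3 (A = 2*(-91*1)/(97 - 91*1) = 2*(-91)/(97 - 91) = 2*(-91)/6 = 2*(-91)*(1/6) = -91/3 ≈ -30.333)
A + f(196, -144) = -91/3 + (19 + 196 + 196**2) = -91/3 + (19 + 196 + 38416) = -91/3 + 38631 = 115802/3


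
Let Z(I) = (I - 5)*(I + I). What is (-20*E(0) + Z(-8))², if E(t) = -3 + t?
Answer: 71824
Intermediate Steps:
Z(I) = 2*I*(-5 + I) (Z(I) = (-5 + I)*(2*I) = 2*I*(-5 + I))
(-20*E(0) + Z(-8))² = (-20*(-3 + 0) + 2*(-8)*(-5 - 8))² = (-20*(-3) + 2*(-8)*(-13))² = (60 + 208)² = 268² = 71824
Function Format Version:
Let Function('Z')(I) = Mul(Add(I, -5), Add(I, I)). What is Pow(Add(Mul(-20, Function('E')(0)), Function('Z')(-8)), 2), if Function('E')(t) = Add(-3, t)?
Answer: 71824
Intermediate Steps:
Function('Z')(I) = Mul(2, I, Add(-5, I)) (Function('Z')(I) = Mul(Add(-5, I), Mul(2, I)) = Mul(2, I, Add(-5, I)))
Pow(Add(Mul(-20, Function('E')(0)), Function('Z')(-8)), 2) = Pow(Add(Mul(-20, Add(-3, 0)), Mul(2, -8, Add(-5, -8))), 2) = Pow(Add(Mul(-20, -3), Mul(2, -8, -13)), 2) = Pow(Add(60, 208), 2) = Pow(268, 2) = 71824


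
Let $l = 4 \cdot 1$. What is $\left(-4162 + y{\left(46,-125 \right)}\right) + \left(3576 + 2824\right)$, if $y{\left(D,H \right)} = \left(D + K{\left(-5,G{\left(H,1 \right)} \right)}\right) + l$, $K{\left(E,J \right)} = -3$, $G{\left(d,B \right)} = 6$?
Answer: $2285$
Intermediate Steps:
$l = 4$
$y{\left(D,H \right)} = 1 + D$ ($y{\left(D,H \right)} = \left(D - 3\right) + 4 = \left(-3 + D\right) + 4 = 1 + D$)
$\left(-4162 + y{\left(46,-125 \right)}\right) + \left(3576 + 2824\right) = \left(-4162 + \left(1 + 46\right)\right) + \left(3576 + 2824\right) = \left(-4162 + 47\right) + 6400 = -4115 + 6400 = 2285$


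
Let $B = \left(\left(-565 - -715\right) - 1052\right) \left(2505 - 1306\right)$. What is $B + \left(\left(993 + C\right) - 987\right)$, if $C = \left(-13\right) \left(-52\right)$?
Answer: $-1080816$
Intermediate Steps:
$C = 676$
$B = -1081498$ ($B = \left(\left(-565 + 715\right) - 1052\right) 1199 = \left(150 - 1052\right) 1199 = \left(-902\right) 1199 = -1081498$)
$B + \left(\left(993 + C\right) - 987\right) = -1081498 + \left(\left(993 + 676\right) - 987\right) = -1081498 + \left(1669 - 987\right) = -1081498 + 682 = -1080816$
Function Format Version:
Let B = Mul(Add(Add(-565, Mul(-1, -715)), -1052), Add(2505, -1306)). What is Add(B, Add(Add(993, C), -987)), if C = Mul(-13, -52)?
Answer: -1080816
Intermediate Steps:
C = 676
B = -1081498 (B = Mul(Add(Add(-565, 715), -1052), 1199) = Mul(Add(150, -1052), 1199) = Mul(-902, 1199) = -1081498)
Add(B, Add(Add(993, C), -987)) = Add(-1081498, Add(Add(993, 676), -987)) = Add(-1081498, Add(1669, -987)) = Add(-1081498, 682) = -1080816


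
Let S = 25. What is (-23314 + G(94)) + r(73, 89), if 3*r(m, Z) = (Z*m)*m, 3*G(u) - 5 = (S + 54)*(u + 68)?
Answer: 417142/3 ≈ 1.3905e+5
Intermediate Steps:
G(u) = 5377/3 + 79*u/3 (G(u) = 5/3 + ((25 + 54)*(u + 68))/3 = 5/3 + (79*(68 + u))/3 = 5/3 + (5372 + 79*u)/3 = 5/3 + (5372/3 + 79*u/3) = 5377/3 + 79*u/3)
r(m, Z) = Z*m²/3 (r(m, Z) = ((Z*m)*m)/3 = (Z*m²)/3 = Z*m²/3)
(-23314 + G(94)) + r(73, 89) = (-23314 + (5377/3 + (79/3)*94)) + (⅓)*89*73² = (-23314 + (5377/3 + 7426/3)) + (⅓)*89*5329 = (-23314 + 12803/3) + 474281/3 = -57139/3 + 474281/3 = 417142/3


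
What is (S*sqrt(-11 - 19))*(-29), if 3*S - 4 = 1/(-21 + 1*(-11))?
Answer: -3683*I*sqrt(30)/96 ≈ -210.13*I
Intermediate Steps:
S = 127/96 (S = 4/3 + 1/(3*(-21 + 1*(-11))) = 4/3 + 1/(3*(-21 - 11)) = 4/3 + (1/3)/(-32) = 4/3 + (1/3)*(-1/32) = 4/3 - 1/96 = 127/96 ≈ 1.3229)
(S*sqrt(-11 - 19))*(-29) = (127*sqrt(-11 - 19)/96)*(-29) = (127*sqrt(-30)/96)*(-29) = (127*(I*sqrt(30))/96)*(-29) = (127*I*sqrt(30)/96)*(-29) = -3683*I*sqrt(30)/96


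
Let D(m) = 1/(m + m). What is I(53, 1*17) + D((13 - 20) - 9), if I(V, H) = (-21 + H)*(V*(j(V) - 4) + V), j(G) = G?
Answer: -339201/32 ≈ -10600.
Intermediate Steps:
I(V, H) = (-21 + H)*(V + V*(-4 + V)) (I(V, H) = (-21 + H)*(V*(V - 4) + V) = (-21 + H)*(V*(-4 + V) + V) = (-21 + H)*(V + V*(-4 + V)))
D(m) = 1/(2*m)
I(53, 1*17) + D((13 - 20) - 9) = 53*(63 - 21*53 - 3*17 + (1*17)*53) + 1/(2*((13 - 20) - 9)) = 53*(63 - 1113 - 3*17 + 17*53) + 1/(2*(-7 - 9)) = 53*(63 - 1113 - 51 + 901) + (½)/(-16) = 53*(-200) + (½)*(-1/16) = -10600 - 1/32 = -339201/32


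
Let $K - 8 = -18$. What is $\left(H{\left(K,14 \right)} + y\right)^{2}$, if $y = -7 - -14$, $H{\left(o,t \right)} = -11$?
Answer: $16$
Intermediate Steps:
$K = -10$ ($K = 8 - 18 = -10$)
$y = 7$ ($y = -7 + 14 = 7$)
$\left(H{\left(K,14 \right)} + y\right)^{2} = \left(-11 + 7\right)^{2} = \left(-4\right)^{2} = 16$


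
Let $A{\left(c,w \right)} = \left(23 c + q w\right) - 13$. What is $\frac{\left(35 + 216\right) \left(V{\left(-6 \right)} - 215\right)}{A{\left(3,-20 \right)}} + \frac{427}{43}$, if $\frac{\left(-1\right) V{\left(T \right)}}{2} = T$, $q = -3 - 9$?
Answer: $- \frac{2064587}{12728} \approx -162.21$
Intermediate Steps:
$q = -12$
$V{\left(T \right)} = - 2 T$
$A{\left(c,w \right)} = -13 - 12 w + 23 c$ ($A{\left(c,w \right)} = \left(23 c - 12 w\right) - 13 = \left(- 12 w + 23 c\right) - 13 = -13 - 12 w + 23 c$)
$\frac{\left(35 + 216\right) \left(V{\left(-6 \right)} - 215\right)}{A{\left(3,-20 \right)}} + \frac{427}{43} = \frac{\left(35 + 216\right) \left(\left(-2\right) \left(-6\right) - 215\right)}{-13 - -240 + 23 \cdot 3} + \frac{427}{43} = \frac{251 \left(12 - 215\right)}{-13 + 240 + 69} + 427 \cdot \frac{1}{43} = \frac{251 \left(-203\right)}{296} + \frac{427}{43} = \left(-50953\right) \frac{1}{296} + \frac{427}{43} = - \frac{50953}{296} + \frac{427}{43} = - \frac{2064587}{12728}$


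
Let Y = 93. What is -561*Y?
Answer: -52173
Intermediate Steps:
-561*Y = -561*93 = -52173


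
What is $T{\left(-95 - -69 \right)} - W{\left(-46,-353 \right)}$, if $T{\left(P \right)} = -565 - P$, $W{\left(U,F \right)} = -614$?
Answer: $75$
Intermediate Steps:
$T{\left(-95 - -69 \right)} - W{\left(-46,-353 \right)} = \left(-565 - \left(-95 - -69\right)\right) - -614 = \left(-565 - \left(-95 + 69\right)\right) + 614 = \left(-565 - -26\right) + 614 = \left(-565 + 26\right) + 614 = -539 + 614 = 75$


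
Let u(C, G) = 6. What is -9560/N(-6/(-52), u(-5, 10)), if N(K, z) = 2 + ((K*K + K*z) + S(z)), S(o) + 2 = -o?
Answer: 6462560/3579 ≈ 1805.7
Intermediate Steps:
S(o) = -2 - o
N(K, z) = K² - z + K*z (N(K, z) = 2 + ((K*K + K*z) + (-2 - z)) = 2 + ((K² + K*z) + (-2 - z)) = 2 + (-2 + K² - z + K*z) = K² - z + K*z)
-9560/N(-6/(-52), u(-5, 10)) = -9560/((-6/(-52))² - 1*6 - 6/(-52)*6) = -9560/((-6*(-1/52))² - 6 - 6*(-1/52)*6) = -9560/((3/26)² - 6 + (3/26)*6) = -9560/(9/676 - 6 + 9/13) = -9560/(-3579/676) = -9560*(-676/3579) = 6462560/3579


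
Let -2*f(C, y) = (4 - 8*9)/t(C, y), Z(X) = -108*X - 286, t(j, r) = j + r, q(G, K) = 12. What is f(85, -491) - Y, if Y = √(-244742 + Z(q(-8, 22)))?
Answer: -17/203 - 2*I*√61581 ≈ -0.083744 - 496.31*I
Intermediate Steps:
Z(X) = -286 - 108*X
Y = 2*I*√61581 (Y = √(-244742 + (-286 - 108*12)) = √(-244742 + (-286 - 1296)) = √(-244742 - 1582) = √(-246324) = 2*I*√61581 ≈ 496.31*I)
f(C, y) = 34/(C + y) (f(C, y) = -(4 - 8*9)/(2*(C + y)) = -(4 - 72)/(2*(C + y)) = -(-34)/(C + y) = 34/(C + y))
f(85, -491) - Y = 34/(85 - 491) - 2*I*√61581 = 34/(-406) - 2*I*√61581 = 34*(-1/406) - 2*I*√61581 = -17/203 - 2*I*√61581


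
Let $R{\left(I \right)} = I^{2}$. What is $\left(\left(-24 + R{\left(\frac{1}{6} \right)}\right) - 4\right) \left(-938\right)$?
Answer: $\frac{472283}{18} \approx 26238.0$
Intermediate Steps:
$\left(\left(-24 + R{\left(\frac{1}{6} \right)}\right) - 4\right) \left(-938\right) = \left(\left(-24 + \left(\frac{1}{6}\right)^{2}\right) - 4\right) \left(-938\right) = \left(\left(-24 + \frac{1}{36}\right) - 4\right) \left(-938\right) = \left(- \frac{863}{36} - 4\right) \left(-938\right) = \left(- \frac{1007}{36}\right) \left(-938\right) = \frac{472283}{18}$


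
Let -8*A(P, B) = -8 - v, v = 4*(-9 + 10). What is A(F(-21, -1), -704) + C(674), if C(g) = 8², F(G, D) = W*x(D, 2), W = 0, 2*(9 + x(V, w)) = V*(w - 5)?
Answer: 131/2 ≈ 65.500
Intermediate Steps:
x(V, w) = -9 + V*(-5 + w)/2 (x(V, w) = -9 + (V*(w - 5))/2 = -9 + (V*(-5 + w))/2 = -9 + V*(-5 + w)/2)
v = 4 (v = 4*1 = 4)
F(G, D) = 0 (F(G, D) = 0*(-9 - 5*D/2 + (½)*D*2) = 0*(-9 - 5*D/2 + D) = 0*(-9 - 3*D/2) = 0)
A(P, B) = 3/2 (A(P, B) = -(-8 - 1*4)/8 = -(-8 - 4)/8 = -⅛*(-12) = 3/2)
C(g) = 64
A(F(-21, -1), -704) + C(674) = 3/2 + 64 = 131/2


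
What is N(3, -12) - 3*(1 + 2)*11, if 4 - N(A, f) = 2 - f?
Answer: -109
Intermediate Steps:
N(A, f) = 2 + f (N(A, f) = 4 - (2 - f) = 4 + (-2 + f) = 2 + f)
N(3, -12) - 3*(1 + 2)*11 = (2 - 12) - 3*(1 + 2)*11 = -10 - 3*3*11 = -10 - 9*11 = -10 - 99 = -109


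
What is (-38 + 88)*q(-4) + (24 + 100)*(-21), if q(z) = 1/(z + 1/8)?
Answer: -81124/31 ≈ -2616.9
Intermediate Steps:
q(z) = 1/(⅛ + z) (q(z) = 1/(z + ⅛) = 1/(⅛ + z))
(-38 + 88)*q(-4) + (24 + 100)*(-21) = (-38 + 88)*(8/(1 + 8*(-4))) + (24 + 100)*(-21) = 50*(8/(1 - 32)) + 124*(-21) = 50*(8/(-31)) - 2604 = 50*(8*(-1/31)) - 2604 = 50*(-8/31) - 2604 = -400/31 - 2604 = -81124/31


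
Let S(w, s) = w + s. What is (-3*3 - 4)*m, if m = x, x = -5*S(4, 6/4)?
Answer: 715/2 ≈ 357.50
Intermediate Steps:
S(w, s) = s + w
x = -55/2 (x = -5*(6/4 + 4) = -5*(6*(¼) + 4) = -5*(3/2 + 4) = -5*11/2 = -55/2 ≈ -27.500)
m = -55/2 ≈ -27.500
(-3*3 - 4)*m = (-3*3 - 4)*(-55/2) = (-9 - 4)*(-55/2) = -13*(-55/2) = 715/2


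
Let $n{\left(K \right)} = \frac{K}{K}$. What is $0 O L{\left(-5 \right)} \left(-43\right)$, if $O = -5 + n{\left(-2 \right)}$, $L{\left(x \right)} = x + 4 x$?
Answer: $0$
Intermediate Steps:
$n{\left(K \right)} = 1$
$L{\left(x \right)} = 5 x$
$O = -4$ ($O = -5 + 1 = -4$)
$0 O L{\left(-5 \right)} \left(-43\right) = 0 \left(-4\right) 5 \left(-5\right) \left(-43\right) = 0 \left(-25\right) \left(-43\right) = 0 \left(-43\right) = 0$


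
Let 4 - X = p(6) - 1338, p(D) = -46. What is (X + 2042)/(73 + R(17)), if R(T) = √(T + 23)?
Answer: 250390/5289 - 6860*√10/5289 ≈ 43.240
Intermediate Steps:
R(T) = √(23 + T)
X = 1388 (X = 4 - (-46 - 1338) = 4 - 1*(-1384) = 4 + 1384 = 1388)
(X + 2042)/(73 + R(17)) = (1388 + 2042)/(73 + √(23 + 17)) = 3430/(73 + √40) = 3430/(73 + 2*√10)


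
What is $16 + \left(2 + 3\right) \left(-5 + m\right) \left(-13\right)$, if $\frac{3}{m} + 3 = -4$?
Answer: $\frac{2582}{7} \approx 368.86$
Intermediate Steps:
$m = - \frac{3}{7}$ ($m = \frac{3}{-3 - 4} = \frac{3}{-7} = 3 \left(- \frac{1}{7}\right) = - \frac{3}{7} \approx -0.42857$)
$16 + \left(2 + 3\right) \left(-5 + m\right) \left(-13\right) = 16 + \left(2 + 3\right) \left(-5 - \frac{3}{7}\right) \left(-13\right) = 16 + 5 \left(- \frac{38}{7}\right) \left(-13\right) = 16 - - \frac{2470}{7} = 16 + \frac{2470}{7} = \frac{2582}{7}$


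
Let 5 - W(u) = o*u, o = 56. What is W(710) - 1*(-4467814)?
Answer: 4428059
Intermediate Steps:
W(u) = 5 - 56*u
W(710) - 1*(-4467814) = (5 - 56*710) - 1*(-4467814) = (5 - 39760) + 4467814 = -39755 + 4467814 = 4428059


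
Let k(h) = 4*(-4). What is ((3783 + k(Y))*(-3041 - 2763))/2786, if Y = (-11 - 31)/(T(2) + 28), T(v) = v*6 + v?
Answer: -10931834/1393 ≈ -7847.7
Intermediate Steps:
T(v) = 7*v (T(v) = 6*v + v = 7*v)
Y = -1 (Y = (-11 - 31)/(7*2 + 28) = -42/(14 + 28) = -42/42 = -42*1/42 = -1)
k(h) = -16
((3783 + k(Y))*(-3041 - 2763))/2786 = ((3783 - 16)*(-3041 - 2763))/2786 = (3767*(-5804))*(1/2786) = -21863668*1/2786 = -10931834/1393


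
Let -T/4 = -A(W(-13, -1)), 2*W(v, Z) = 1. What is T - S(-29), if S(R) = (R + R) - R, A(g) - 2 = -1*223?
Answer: -855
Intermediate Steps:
W(v, Z) = 1/2 (W(v, Z) = (1/2)*1 = 1/2)
A(g) = -221 (A(g) = 2 - 1*223 = 2 - 223 = -221)
S(R) = R (S(R) = 2*R - R = R)
T = -884 (T = -(-4)*(-221) = -4*221 = -884)
T - S(-29) = -884 - 1*(-29) = -884 + 29 = -855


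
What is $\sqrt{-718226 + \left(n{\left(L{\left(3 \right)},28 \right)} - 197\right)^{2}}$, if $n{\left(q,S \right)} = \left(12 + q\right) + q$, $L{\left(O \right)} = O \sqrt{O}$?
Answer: $i \sqrt{683893 + 2220 \sqrt{3}} \approx 829.3 i$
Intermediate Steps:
$L{\left(O \right)} = O^{\frac{3}{2}}$
$n{\left(q,S \right)} = 12 + 2 q$
$\sqrt{-718226 + \left(n{\left(L{\left(3 \right)},28 \right)} - 197\right)^{2}} = \sqrt{-718226 + \left(\left(12 + 2 \cdot 3^{\frac{3}{2}}\right) - 197\right)^{2}} = \sqrt{-718226 + \left(\left(12 + 2 \cdot 3 \sqrt{3}\right) - 197\right)^{2}} = \sqrt{-718226 + \left(\left(12 + 6 \sqrt{3}\right) - 197\right)^{2}} = \sqrt{-718226 + \left(-185 + 6 \sqrt{3}\right)^{2}}$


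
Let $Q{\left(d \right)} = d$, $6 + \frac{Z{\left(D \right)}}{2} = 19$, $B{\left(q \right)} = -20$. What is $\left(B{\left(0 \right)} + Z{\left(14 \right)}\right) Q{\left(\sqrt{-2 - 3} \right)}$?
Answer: $6 i \sqrt{5} \approx 13.416 i$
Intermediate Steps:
$Z{\left(D \right)} = 26$ ($Z{\left(D \right)} = -12 + 2 \cdot 19 = -12 + 38 = 26$)
$\left(B{\left(0 \right)} + Z{\left(14 \right)}\right) Q{\left(\sqrt{-2 - 3} \right)} = \left(-20 + 26\right) \sqrt{-2 - 3} = 6 \sqrt{-5} = 6 i \sqrt{5}$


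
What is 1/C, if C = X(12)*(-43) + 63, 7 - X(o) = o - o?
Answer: -1/238 ≈ -0.0042017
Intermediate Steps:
X(o) = 7 (X(o) = 7 - (o - o) = 7 - 1*0 = 7 + 0 = 7)
C = -238 (C = 7*(-43) + 63 = -301 + 63 = -238)
1/C = 1/(-238) = -1/238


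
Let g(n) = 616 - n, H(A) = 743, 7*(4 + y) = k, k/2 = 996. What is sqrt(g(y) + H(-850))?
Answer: sqrt(52843)/7 ≈ 32.839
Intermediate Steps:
k = 1992 (k = 2*996 = 1992)
y = 1964/7 (y = -4 + (1/7)*1992 = -4 + 1992/7 = 1964/7 ≈ 280.57)
sqrt(g(y) + H(-850)) = sqrt((616 - 1*1964/7) + 743) = sqrt((616 - 1964/7) + 743) = sqrt(2348/7 + 743) = sqrt(7549/7) = sqrt(52843)/7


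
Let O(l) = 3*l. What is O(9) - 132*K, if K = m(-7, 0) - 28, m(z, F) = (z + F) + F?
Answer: 4647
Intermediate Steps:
m(z, F) = z + 2*F (m(z, F) = (F + z) + F = z + 2*F)
K = -35 (K = (-7 + 2*0) - 28 = (-7 + 0) - 28 = -7 - 28 = -35)
O(9) - 132*K = 3*9 - 132*(-35) = 27 + 4620 = 4647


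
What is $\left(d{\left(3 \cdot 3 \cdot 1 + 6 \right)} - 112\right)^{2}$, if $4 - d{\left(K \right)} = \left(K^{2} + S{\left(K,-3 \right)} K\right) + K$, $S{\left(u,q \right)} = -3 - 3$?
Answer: $66564$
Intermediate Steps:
$S{\left(u,q \right)} = -6$ ($S{\left(u,q \right)} = -3 - 3 = -6$)
$d{\left(K \right)} = 4 - K^{2} + 5 K$ ($d{\left(K \right)} = 4 - \left(\left(K^{2} - 6 K\right) + K\right) = 4 - \left(K^{2} - 5 K\right) = 4 - K^{2} + 5 K$)
$\left(d{\left(3 \cdot 3 \cdot 1 + 6 \right)} - 112\right)^{2} = \left(\left(4 - \left(3 \cdot 3 \cdot 1 + 6\right)^{2} + 5 \left(3 \cdot 3 \cdot 1 + 6\right)\right) - 112\right)^{2} = \left(\left(4 - \left(9 \cdot 1 + 6\right)^{2} + 5 \left(9 \cdot 1 + 6\right)\right) - 112\right)^{2} = \left(\left(4 - \left(9 + 6\right)^{2} + 5 \left(9 + 6\right)\right) - 112\right)^{2} = \left(\left(4 - 15^{2} + 5 \cdot 15\right) - 112\right)^{2} = \left(\left(4 - 225 + 75\right) - 112\right)^{2} = \left(-146 - 112\right)^{2} = \left(-258\right)^{2} = 66564$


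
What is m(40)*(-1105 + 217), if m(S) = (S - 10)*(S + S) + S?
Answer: -2166720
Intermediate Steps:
m(S) = S + 2*S*(-10 + S) (m(S) = (-10 + S)*(2*S) + S = 2*S*(-10 + S) + S = S + 2*S*(-10 + S))
m(40)*(-1105 + 217) = (40*(-19 + 2*40))*(-1105 + 217) = (40*(-19 + 80))*(-888) = (40*61)*(-888) = 2440*(-888) = -2166720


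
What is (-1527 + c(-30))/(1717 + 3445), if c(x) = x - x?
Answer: -1527/5162 ≈ -0.29582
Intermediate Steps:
c(x) = 0
(-1527 + c(-30))/(1717 + 3445) = (-1527 + 0)/(1717 + 3445) = -1527/5162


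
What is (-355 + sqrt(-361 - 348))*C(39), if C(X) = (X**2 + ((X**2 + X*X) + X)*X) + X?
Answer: -43210245 + 121719*I*sqrt(709) ≈ -4.321e+7 + 3.241e+6*I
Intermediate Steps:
C(X) = X + X**2 + X*(X + 2*X**2) (C(X) = (X**2 + ((X**2 + X**2) + X)*X) + X = (X**2 + (2*X**2 + X)*X) + X = (X**2 + (X + 2*X**2)*X) + X = (X**2 + X*(X + 2*X**2)) + X = X + X**2 + X*(X + 2*X**2))
(-355 + sqrt(-361 - 348))*C(39) = (-355 + sqrt(-361 - 348))*(39*(1 + 2*39 + 2*39**2)) = (-355 + sqrt(-709))*(39*(1 + 78 + 2*1521)) = (-355 + I*sqrt(709))*(39*(1 + 78 + 3042)) = (-355 + I*sqrt(709))*(39*3121) = (-355 + I*sqrt(709))*121719 = -43210245 + 121719*I*sqrt(709)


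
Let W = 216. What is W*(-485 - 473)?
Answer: -206928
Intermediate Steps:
W*(-485 - 473) = 216*(-485 - 473) = 216*(-958) = -206928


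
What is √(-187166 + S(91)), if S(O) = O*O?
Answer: I*√178885 ≈ 422.95*I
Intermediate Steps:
S(O) = O²
√(-187166 + S(91)) = √(-187166 + 91²) = √(-187166 + 8281) = √(-178885) = I*√178885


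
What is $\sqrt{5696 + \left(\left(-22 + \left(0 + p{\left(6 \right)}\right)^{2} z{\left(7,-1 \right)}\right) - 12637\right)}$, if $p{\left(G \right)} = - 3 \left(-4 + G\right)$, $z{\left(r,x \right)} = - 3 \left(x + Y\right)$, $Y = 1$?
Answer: $i \sqrt{6963} \approx 83.445 i$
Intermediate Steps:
$z{\left(r,x \right)} = -3 - 3 x$ ($z{\left(r,x \right)} = - 3 \left(x + 1\right) = - 3 \left(1 + x\right) = -3 - 3 x$)
$p{\left(G \right)} = 12 - 3 G$
$\sqrt{5696 + \left(\left(-22 + \left(0 + p{\left(6 \right)}\right)^{2} z{\left(7,-1 \right)}\right) - 12637\right)} = \sqrt{5696 - \left(12659 - \left(0 + \left(12 - 18\right)\right)^{2} \left(-3 - -3\right)\right)} = \sqrt{5696 - \left(12659 - \left(0 + \left(12 - 18\right)\right)^{2} \left(-3 + 3\right)\right)} = \sqrt{5696 - \left(12659 - \left(0 - 6\right)^{2} \cdot 0\right)} = \sqrt{5696 - \left(12659 - \left(-6\right)^{2} \cdot 0\right)} = \sqrt{5696 + \left(\left(-22 + 36 \cdot 0\right) - 12637\right)} = \sqrt{5696 + \left(\left(-22 + 0\right) - 12637\right)} = \sqrt{5696 - 12659} = \sqrt{-6963} = i \sqrt{6963}$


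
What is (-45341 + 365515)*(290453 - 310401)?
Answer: -6386830952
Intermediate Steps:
(-45341 + 365515)*(290453 - 310401) = 320174*(-19948) = -6386830952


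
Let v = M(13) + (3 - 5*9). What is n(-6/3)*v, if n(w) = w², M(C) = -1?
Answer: -172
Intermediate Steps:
v = -43 (v = -1 + (3 - 5*9) = -1 + (3 - 45) = -1 - 42 = -43)
n(-6/3)*v = (-6/3)²*(-43) = (-6*⅓)²*(-43) = (-2)²*(-43) = 4*(-43) = -172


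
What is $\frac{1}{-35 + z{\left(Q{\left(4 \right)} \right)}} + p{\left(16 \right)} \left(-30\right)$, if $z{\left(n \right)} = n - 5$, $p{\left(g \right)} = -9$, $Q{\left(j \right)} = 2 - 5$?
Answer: $\frac{11609}{43} \approx 269.98$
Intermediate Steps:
$Q{\left(j \right)} = -3$
$z{\left(n \right)} = -5 + n$
$\frac{1}{-35 + z{\left(Q{\left(4 \right)} \right)}} + p{\left(16 \right)} \left(-30\right) = \frac{1}{-35 - 8} - -270 = \frac{1}{-35 - 8} + 270 = \frac{1}{-43} + 270 = - \frac{1}{43} + 270 = \frac{11609}{43}$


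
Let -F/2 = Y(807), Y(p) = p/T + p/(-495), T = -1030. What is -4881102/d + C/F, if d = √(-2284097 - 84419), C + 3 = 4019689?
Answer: 13662912714/16409 + 2440551*I*√592129/592129 ≈ 8.3265e+5 + 3171.6*I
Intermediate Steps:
C = 4019686 (C = -3 + 4019689 = 4019686)
Y(p) = -61*p/20394 (Y(p) = p/(-1030) + p/(-495) = p*(-1/1030) + p*(-1/495) = -p/1030 - p/495 = -61*p/20394)
d = 2*I*√592129 (d = √(-2368516) = 2*I*√592129 ≈ 1539.0*I)
F = 16409/3399 (F = -(-61)*807/10197 = -2*(-16409/6798) = 16409/3399 ≈ 4.8276)
-4881102/d + C/F = -4881102*(-I*√592129/1184258) + 4019686/(16409/3399) = -(-2440551)*I*√592129/592129 + 4019686*(3399/16409) = 2440551*I*√592129/592129 + 13662912714/16409 = 13662912714/16409 + 2440551*I*√592129/592129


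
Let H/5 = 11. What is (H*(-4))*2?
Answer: -440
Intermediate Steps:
H = 55 (H = 5*11 = 55)
(H*(-4))*2 = (55*(-4))*2 = -220*2 = -440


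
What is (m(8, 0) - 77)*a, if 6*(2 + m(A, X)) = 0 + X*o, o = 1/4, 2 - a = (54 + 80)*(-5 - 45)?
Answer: -529458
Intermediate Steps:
a = 6702 (a = 2 - (54 + 80)*(-5 - 45) = 2 - 134*(-50) = 2 - 1*(-6700) = 2 + 6700 = 6702)
o = ¼ ≈ 0.25000
m(A, X) = -2 + X/24 (m(A, X) = -2 + (0 + X*(¼))/6 = -2 + (0 + X/4)/6 = -2 + (X/4)/6 = -2 + X/24)
(m(8, 0) - 77)*a = ((-2 + (1/24)*0) - 77)*6702 = ((-2 + 0) - 77)*6702 = (-2 - 77)*6702 = -79*6702 = -529458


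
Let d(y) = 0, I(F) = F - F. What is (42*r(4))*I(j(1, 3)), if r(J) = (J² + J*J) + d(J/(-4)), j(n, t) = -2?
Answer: 0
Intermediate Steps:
I(F) = 0
r(J) = 2*J² (r(J) = (J² + J*J) + 0 = (J² + J²) + 0 = 2*J² + 0 = 2*J²)
(42*r(4))*I(j(1, 3)) = (42*(2*4²))*0 = (42*(2*16))*0 = (42*32)*0 = 1344*0 = 0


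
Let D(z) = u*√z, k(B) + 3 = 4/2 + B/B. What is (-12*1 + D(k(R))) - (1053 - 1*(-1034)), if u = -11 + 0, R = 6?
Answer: -2099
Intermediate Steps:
k(B) = 0 (k(B) = -3 + (4/2 + B/B) = -3 + (4*(½) + 1) = -3 + (2 + 1) = -3 + 3 = 0)
u = -11
D(z) = -11*√z
(-12*1 + D(k(R))) - (1053 - 1*(-1034)) = (-12*1 - 11*√0) - (1053 - 1*(-1034)) = (-12 - 11*0) - (1053 + 1034) = (-12 + 0) - 1*2087 = -12 - 2087 = -2099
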